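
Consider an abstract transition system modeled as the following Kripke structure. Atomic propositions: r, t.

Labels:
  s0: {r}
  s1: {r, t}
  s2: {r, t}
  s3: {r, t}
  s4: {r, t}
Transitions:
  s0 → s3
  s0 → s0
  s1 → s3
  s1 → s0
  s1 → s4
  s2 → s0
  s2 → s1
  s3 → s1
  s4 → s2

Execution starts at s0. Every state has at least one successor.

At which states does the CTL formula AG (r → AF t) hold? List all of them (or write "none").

none

States satisfying r → AF t: {s1, s2, s3, s4}.
States satisfying AG (r → AF t): ∅.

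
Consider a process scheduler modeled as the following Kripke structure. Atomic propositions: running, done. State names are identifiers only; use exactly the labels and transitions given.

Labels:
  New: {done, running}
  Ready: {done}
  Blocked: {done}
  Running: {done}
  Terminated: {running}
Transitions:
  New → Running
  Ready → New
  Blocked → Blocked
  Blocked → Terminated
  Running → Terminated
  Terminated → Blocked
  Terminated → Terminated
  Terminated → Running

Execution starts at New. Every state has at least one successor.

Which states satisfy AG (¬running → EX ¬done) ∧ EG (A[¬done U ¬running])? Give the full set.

{Blocked}

States satisfying ¬running → EX ¬done: {New, Blocked, Running, Terminated}.
States satisfying AG (¬running → EX ¬done): {New, Blocked, Running, Terminated}.
States satisfying A[¬done U ¬running]: {Ready, Blocked, Running}.
States satisfying EG (A[¬done U ¬running]): {Blocked}.
States satisfying AG (¬running → EX ¬done) ∧ EG (A[¬done U ¬running]): {Blocked}.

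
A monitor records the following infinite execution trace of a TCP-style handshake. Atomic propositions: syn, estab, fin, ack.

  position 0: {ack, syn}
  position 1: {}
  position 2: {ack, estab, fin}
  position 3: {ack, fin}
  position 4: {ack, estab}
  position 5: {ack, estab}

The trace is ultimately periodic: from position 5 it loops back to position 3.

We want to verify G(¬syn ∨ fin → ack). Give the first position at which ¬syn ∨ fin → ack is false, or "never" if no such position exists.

Check ¬syn ∨ fin → ack at each position in order: 0 ✓.
At position 1 the labels are {}, so ¬syn ∨ fin → ack is false there. This is the first violation.

1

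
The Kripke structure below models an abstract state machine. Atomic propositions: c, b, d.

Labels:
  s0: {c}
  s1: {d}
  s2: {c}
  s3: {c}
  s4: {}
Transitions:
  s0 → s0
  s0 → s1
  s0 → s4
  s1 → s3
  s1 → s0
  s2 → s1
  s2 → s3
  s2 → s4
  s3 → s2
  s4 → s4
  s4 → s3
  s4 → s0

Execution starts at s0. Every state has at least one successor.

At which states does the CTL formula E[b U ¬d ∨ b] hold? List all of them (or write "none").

States satisfying b: ∅.
States satisfying ¬d ∨ b: {s0, s2, s3, s4}.
States satisfying E[b U ¬d ∨ b]: {s0, s2, s3, s4}.

{s0, s2, s3, s4}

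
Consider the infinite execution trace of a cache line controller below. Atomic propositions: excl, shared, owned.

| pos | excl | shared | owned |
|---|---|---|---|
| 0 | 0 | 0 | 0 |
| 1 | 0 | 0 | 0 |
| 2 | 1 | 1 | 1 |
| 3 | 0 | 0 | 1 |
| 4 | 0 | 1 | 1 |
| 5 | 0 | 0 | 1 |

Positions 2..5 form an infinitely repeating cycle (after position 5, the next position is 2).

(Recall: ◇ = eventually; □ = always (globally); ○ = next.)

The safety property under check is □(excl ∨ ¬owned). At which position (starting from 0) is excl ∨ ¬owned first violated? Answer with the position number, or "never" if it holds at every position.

Check excl ∨ ¬owned at each position in order: 0 ✓, 1 ✓, 2 ✓.
At position 3 the labels are {owned}, so excl ∨ ¬owned is false there. This is the first violation.

3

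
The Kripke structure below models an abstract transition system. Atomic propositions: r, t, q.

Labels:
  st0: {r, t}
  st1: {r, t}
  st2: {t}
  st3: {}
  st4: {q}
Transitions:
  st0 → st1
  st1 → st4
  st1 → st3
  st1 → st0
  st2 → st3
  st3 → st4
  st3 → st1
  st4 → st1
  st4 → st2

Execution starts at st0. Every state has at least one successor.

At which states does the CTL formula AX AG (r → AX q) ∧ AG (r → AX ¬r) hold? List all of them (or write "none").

none

States satisfying AG (r → AX q): ∅.
States satisfying AX AG (r → AX q): ∅.
States satisfying r → AX ¬r: {st2, st3, st4}.
States satisfying AG (r → AX ¬r): ∅.
States satisfying AX AG (r → AX q) ∧ AG (r → AX ¬r): ∅.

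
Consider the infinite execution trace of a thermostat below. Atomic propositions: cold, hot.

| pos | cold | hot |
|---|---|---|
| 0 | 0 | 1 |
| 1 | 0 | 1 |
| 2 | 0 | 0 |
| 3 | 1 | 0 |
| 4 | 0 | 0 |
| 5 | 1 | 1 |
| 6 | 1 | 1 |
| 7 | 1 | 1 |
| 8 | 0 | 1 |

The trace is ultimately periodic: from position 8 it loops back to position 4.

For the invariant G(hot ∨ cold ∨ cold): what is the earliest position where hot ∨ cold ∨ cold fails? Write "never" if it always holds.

2

Check hot ∨ cold ∨ cold at each position in order: 0 ✓, 1 ✓.
At position 2 the labels are {}, so hot ∨ cold ∨ cold is false there. This is the first violation.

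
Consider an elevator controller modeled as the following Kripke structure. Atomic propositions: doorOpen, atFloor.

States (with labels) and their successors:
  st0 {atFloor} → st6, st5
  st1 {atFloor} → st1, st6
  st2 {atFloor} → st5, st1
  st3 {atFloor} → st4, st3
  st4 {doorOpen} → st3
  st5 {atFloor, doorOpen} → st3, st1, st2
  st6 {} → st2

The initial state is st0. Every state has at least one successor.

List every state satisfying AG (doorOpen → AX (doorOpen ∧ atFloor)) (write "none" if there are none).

none

States satisfying doorOpen → AX (doorOpen ∧ atFloor): {st0, st1, st2, st3, st6}.
States satisfying AG (doorOpen → AX (doorOpen ∧ atFloor)): ∅.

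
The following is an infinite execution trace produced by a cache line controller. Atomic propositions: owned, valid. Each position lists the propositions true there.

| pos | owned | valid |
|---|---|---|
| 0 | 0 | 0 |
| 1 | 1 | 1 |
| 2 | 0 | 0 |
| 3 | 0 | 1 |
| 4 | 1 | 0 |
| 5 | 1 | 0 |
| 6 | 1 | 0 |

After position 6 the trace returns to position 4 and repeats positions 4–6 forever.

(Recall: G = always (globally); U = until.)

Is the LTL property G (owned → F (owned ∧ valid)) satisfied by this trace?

owned → F (owned ∧ valid) must hold at every position from 0 onward. It fails at position 4, so G (owned → F (owned ∧ valid)) is false.
Positions where owned holds: 1, 4, 5, 6.
Check F (owned ∧ valid) at each: 1→ok, 4→fails, 5→fails, 6→fails.

No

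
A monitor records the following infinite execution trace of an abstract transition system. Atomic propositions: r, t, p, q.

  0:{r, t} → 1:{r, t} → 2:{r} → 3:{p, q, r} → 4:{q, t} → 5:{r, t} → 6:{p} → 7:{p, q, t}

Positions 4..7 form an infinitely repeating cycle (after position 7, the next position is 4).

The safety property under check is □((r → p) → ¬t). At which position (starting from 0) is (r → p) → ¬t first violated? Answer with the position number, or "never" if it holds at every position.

Check (r → p) → ¬t at each position in order: 0 ✓, 1 ✓, 2 ✓, 3 ✓.
At position 4 the labels are {q, t}, so (r → p) → ¬t is false there. This is the first violation.

4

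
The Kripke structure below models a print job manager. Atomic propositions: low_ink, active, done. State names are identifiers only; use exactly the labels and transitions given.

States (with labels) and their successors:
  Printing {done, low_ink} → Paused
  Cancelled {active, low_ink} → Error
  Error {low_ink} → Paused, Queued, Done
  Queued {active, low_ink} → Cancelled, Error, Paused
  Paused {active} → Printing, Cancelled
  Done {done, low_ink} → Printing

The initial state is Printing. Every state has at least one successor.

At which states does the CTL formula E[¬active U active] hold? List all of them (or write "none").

{Printing, Cancelled, Error, Queued, Paused, Done}

States satisfying ¬active: {Printing, Error, Done}.
States satisfying active: {Cancelled, Queued, Paused}.
States satisfying E[¬active U active]: {Printing, Cancelled, Error, Queued, Paused, Done}.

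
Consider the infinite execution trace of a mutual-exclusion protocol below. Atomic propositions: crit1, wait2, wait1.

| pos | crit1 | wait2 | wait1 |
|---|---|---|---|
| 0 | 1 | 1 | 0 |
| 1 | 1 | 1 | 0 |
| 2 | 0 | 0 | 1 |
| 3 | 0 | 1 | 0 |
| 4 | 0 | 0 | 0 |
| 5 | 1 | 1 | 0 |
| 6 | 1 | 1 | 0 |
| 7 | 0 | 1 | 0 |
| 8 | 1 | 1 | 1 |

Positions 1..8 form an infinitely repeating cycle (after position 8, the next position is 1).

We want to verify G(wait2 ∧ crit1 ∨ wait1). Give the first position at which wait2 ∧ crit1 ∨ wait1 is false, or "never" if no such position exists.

3

Check wait2 ∧ crit1 ∨ wait1 at each position in order: 0 ✓, 1 ✓, 2 ✓.
At position 3 the labels are {wait2}, so wait2 ∧ crit1 ∨ wait1 is false there. This is the first violation.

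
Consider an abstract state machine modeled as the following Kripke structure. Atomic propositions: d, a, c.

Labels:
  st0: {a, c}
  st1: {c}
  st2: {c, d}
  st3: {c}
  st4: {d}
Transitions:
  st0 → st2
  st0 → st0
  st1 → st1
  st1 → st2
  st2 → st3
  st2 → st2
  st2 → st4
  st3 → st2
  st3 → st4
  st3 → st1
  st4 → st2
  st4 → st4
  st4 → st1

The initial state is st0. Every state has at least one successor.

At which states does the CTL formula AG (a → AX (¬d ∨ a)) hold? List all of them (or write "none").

States satisfying a → AX (¬d ∨ a): {st1, st2, st3, st4}.
States satisfying AG (a → AX (¬d ∨ a)): {st1, st2, st3, st4}.

{st1, st2, st3, st4}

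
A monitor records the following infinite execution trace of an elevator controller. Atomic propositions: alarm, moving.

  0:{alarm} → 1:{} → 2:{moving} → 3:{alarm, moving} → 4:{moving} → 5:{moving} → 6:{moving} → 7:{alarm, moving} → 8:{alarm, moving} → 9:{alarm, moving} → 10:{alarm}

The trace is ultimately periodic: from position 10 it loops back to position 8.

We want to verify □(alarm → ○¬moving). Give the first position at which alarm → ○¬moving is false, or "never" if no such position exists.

Check alarm → ○¬moving at each position in order: 0 ✓, 1 ✓, 2 ✓.
At position 3 the labels are {alarm, moving} and the next position 4 has {moving}, so alarm → ○¬moving is false there. This is the first violation.

3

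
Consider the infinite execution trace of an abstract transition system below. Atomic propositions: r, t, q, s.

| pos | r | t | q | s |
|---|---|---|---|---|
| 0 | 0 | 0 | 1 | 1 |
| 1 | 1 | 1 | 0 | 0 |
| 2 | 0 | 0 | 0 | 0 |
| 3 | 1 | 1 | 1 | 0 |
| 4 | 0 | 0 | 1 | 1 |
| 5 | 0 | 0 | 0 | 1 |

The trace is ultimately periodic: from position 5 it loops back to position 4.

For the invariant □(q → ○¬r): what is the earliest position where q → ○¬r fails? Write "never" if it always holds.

At position 0 the labels are {q, s} and the next position 1 has {r, t}, so q → ○¬r is false there. This is the first violation.

0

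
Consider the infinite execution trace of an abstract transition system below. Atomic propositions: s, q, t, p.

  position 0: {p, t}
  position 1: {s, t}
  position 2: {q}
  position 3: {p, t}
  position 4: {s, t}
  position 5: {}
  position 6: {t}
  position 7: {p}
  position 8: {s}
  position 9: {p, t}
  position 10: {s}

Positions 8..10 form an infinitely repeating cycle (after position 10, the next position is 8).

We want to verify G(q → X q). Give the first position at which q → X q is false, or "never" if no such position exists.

2

Check q → X q at each position in order: 0 ✓, 1 ✓.
At position 2 the labels are {q} and the next position 3 has {p, t}, so q → X q is false there. This is the first violation.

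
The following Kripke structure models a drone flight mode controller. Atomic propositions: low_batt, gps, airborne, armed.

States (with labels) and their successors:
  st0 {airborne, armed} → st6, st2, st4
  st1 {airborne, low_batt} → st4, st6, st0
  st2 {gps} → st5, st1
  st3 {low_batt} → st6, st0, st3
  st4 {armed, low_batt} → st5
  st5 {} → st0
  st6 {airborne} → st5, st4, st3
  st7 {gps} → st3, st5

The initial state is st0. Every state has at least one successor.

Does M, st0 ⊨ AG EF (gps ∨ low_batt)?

Holds

States satisfying EF (gps ∨ low_batt): {st0, st1, st2, st3, st4, st5, st6, st7}.
States satisfying AG EF (gps ∨ low_batt): {st0, st1, st2, st3, st4, st5, st6, st7}.
Every state reachable from st0 satisfies EF (gps ∨ low_batt).
st0 ∈ Sat(AG EF (gps ∨ low_batt)).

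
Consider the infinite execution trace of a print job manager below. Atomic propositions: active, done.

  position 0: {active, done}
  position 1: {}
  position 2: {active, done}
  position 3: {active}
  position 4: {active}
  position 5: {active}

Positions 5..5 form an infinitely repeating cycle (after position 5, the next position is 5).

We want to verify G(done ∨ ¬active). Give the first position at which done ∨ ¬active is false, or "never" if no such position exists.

Check done ∨ ¬active at each position in order: 0 ✓, 1 ✓, 2 ✓.
At position 3 the labels are {active}, so done ∨ ¬active is false there. This is the first violation.

3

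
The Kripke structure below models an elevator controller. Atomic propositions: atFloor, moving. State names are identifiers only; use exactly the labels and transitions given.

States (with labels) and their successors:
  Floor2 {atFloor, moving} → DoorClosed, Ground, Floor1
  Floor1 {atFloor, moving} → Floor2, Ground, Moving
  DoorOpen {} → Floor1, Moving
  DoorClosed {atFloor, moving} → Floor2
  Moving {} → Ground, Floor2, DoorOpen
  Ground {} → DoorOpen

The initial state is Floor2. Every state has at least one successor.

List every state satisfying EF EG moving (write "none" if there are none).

{Floor2, Floor1, DoorOpen, DoorClosed, Moving, Ground}

States satisfying EG moving: {Floor2, Floor1, DoorClosed}.
States satisfying EF EG moving: {Floor2, Floor1, DoorOpen, DoorClosed, Moving, Ground}.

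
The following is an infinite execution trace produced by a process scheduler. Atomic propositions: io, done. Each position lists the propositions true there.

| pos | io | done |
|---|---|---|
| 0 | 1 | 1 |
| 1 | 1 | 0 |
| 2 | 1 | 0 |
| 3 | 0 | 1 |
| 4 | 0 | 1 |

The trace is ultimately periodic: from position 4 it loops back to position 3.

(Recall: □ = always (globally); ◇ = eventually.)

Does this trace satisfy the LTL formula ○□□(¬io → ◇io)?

The position after 0 is 1; □□(¬io → ◇io) is false there.

No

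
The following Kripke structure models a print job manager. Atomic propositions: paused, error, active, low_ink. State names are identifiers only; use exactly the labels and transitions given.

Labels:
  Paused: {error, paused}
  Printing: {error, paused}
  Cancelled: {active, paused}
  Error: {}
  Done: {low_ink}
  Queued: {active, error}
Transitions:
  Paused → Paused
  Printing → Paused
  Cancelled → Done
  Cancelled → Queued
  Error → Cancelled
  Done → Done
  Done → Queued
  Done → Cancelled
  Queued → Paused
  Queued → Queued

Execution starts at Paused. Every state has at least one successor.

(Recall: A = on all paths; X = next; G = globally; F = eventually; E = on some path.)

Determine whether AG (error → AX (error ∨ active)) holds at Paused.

Yes

States satisfying error → AX (error ∨ active): {Paused, Printing, Cancelled, Error, Done, Queued}.
States satisfying AG (error → AX (error ∨ active)): {Paused, Printing, Cancelled, Error, Done, Queued}.
Every state reachable from Paused satisfies error → AX (error ∨ active).
Paused ∈ Sat(AG (error → AX (error ∨ active))).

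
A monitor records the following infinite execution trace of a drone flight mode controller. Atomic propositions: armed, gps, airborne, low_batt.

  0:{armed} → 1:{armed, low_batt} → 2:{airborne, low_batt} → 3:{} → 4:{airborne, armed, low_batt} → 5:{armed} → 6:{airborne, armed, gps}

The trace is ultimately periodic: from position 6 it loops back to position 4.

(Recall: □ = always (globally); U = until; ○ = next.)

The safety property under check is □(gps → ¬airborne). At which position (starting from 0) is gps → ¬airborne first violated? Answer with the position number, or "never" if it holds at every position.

6

Check gps → ¬airborne at each position in order: 0 ✓, 1 ✓, 2 ✓, 3 ✓, 4 ✓, 5 ✓.
At position 6 the labels are {airborne, armed, gps}, so gps → ¬airborne is false there. This is the first violation.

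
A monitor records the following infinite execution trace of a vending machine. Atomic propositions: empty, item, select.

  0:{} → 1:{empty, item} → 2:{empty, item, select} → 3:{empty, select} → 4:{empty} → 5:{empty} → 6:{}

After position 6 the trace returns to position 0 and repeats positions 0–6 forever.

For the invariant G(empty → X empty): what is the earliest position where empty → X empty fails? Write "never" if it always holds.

Check empty → X empty at each position in order: 0 ✓, 1 ✓, 2 ✓, 3 ✓, 4 ✓.
At position 5 the labels are {empty} and the next position 6 has {}, so empty → X empty is false there. This is the first violation.

5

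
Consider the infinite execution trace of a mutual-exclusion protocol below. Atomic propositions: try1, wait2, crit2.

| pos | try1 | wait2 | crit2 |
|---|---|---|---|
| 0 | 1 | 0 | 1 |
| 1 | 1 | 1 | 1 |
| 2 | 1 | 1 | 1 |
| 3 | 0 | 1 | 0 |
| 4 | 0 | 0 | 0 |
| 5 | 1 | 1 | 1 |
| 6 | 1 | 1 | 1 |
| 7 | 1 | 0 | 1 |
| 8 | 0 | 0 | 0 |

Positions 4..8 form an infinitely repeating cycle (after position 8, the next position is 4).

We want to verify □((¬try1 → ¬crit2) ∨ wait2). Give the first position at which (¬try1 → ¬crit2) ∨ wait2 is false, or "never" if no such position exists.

never

(¬try1 → ¬crit2) ∨ wait2 holds at every position 0..8, and those are all the positions the trace ever visits, so the invariant □((¬try1 → ¬crit2) ∨ wait2) is never violated.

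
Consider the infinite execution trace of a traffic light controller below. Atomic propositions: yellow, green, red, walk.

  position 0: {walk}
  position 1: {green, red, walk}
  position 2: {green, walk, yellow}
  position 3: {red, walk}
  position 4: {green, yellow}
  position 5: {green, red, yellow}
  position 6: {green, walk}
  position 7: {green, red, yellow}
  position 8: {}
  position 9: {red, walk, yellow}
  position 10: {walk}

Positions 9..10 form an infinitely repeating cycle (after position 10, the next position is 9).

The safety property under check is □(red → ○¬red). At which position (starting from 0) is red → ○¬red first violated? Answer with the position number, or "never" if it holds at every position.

never

red → ○¬red holds at every position 0..10, and those are all the positions the trace ever visits, so the invariant □(red → ○¬red) is never violated.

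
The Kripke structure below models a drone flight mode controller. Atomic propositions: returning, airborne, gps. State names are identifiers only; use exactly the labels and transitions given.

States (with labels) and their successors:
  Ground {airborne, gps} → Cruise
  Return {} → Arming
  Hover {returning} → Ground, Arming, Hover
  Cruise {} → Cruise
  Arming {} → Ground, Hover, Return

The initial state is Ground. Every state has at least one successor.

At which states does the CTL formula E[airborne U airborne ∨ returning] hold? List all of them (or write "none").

States satisfying airborne: {Ground}.
States satisfying airborne ∨ returning: {Ground, Hover}.
States satisfying E[airborne U airborne ∨ returning]: {Ground, Hover}.

{Ground, Hover}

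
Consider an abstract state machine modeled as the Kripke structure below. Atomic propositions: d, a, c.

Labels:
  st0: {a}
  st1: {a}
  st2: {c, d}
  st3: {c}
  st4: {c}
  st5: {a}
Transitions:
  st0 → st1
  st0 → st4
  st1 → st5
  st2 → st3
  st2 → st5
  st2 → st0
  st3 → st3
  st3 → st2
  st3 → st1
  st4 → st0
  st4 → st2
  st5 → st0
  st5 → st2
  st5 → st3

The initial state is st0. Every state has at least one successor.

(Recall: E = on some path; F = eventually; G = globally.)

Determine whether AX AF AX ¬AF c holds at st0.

No

States satisfying AF AX ¬AF c: {st1}.
States satisfying AX AF AX ¬AF c: ∅.
st0 ∉ Sat(AX AF AX ¬AF c).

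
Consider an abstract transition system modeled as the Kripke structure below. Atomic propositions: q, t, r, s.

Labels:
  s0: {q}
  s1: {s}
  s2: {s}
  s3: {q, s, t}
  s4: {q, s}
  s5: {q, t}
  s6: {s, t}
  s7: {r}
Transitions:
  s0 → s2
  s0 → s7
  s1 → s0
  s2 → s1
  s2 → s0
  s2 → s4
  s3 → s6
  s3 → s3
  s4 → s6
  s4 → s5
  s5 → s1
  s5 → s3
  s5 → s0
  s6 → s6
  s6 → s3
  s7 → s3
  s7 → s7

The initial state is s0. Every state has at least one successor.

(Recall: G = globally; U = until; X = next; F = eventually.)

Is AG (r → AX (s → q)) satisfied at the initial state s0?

States satisfying r → AX (s → q): {s0, s1, s2, s3, s4, s5, s6, s7}.
States satisfying AG (r → AX (s → q)): {s0, s1, s2, s3, s4, s5, s6, s7}.
Every state reachable from s0 satisfies r → AX (s → q).
s0 ∈ Sat(AG (r → AX (s → q))).

Holds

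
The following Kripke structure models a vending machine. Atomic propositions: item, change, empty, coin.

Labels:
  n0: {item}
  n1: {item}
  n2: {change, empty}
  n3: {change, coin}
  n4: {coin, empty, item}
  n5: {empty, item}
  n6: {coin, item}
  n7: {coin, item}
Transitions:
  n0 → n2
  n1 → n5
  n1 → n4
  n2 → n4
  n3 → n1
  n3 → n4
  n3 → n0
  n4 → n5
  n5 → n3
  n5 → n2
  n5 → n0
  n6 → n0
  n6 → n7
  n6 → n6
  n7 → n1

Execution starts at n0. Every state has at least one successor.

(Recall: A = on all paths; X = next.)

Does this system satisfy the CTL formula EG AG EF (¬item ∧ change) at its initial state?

States satisfying AG EF (¬item ∧ change): {n0, n1, n2, n3, n4, n5, n6, n7}.
States satisfying EG AG EF (¬item ∧ change): {n0, n1, n2, n3, n4, n5, n6, n7}.
n0 ∈ Sat(EG AG EF (¬item ∧ change)).

Yes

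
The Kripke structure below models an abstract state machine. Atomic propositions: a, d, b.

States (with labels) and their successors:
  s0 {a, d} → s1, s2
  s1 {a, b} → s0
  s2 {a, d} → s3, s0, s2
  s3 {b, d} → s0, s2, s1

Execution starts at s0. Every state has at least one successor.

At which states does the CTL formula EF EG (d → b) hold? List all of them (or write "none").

States satisfying EG (d → b): ∅.
States satisfying EF EG (d → b): ∅.

none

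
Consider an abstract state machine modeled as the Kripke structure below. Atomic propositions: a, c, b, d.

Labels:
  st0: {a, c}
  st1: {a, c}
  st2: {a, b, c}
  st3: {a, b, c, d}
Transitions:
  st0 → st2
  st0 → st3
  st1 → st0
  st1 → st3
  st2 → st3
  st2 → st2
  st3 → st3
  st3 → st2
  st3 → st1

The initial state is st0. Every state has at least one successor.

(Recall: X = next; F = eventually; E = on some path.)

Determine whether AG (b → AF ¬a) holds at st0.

Does not hold

States satisfying b → AF ¬a: {st0, st1}.
States satisfying AG (b → AF ¬a): ∅.
st2 is reachable from st0 and violates b → AF ¬a, so AG fails at st0.
st0 ∉ Sat(AG (b → AF ¬a)).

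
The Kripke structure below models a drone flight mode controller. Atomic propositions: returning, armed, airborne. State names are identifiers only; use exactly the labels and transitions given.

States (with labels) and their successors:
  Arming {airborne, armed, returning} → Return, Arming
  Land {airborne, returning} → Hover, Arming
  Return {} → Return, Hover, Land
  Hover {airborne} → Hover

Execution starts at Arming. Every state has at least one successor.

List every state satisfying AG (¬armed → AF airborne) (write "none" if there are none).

{Hover}

States satisfying ¬armed → AF airborne: {Arming, Land, Hover}.
States satisfying AG (¬armed → AF airborne): {Hover}.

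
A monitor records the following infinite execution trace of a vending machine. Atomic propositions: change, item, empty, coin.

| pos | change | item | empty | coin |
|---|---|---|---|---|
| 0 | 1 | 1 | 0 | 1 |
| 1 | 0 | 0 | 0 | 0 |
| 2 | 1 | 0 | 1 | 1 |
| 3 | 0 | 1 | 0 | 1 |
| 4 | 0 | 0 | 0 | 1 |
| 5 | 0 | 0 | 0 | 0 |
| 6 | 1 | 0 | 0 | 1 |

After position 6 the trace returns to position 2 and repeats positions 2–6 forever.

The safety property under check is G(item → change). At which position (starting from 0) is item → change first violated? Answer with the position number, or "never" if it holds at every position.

3

Check item → change at each position in order: 0 ✓, 1 ✓, 2 ✓.
At position 3 the labels are {coin, item}, so item → change is false there. This is the first violation.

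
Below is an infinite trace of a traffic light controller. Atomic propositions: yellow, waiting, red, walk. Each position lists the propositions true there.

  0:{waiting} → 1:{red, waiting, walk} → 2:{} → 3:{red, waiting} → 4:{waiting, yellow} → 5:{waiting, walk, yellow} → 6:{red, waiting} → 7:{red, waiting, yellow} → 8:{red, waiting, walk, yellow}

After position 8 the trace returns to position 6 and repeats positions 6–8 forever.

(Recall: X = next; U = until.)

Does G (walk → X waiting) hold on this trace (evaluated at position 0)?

Does not hold

walk → X waiting must hold at every position from 0 onward. It fails at position 1, so G (walk → X waiting) is false.
Positions where walk holds: 1, 5, 8.
Check X waiting at each: 1→fails, 5→ok, 8→ok.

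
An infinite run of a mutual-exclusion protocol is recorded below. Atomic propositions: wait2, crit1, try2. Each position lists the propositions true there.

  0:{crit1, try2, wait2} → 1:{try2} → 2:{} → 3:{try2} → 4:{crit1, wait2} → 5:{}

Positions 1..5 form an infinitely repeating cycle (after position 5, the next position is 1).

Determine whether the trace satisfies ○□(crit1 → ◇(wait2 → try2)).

The position after 0 is 1; □(crit1 → ◇(wait2 → try2)) is true there.

Yes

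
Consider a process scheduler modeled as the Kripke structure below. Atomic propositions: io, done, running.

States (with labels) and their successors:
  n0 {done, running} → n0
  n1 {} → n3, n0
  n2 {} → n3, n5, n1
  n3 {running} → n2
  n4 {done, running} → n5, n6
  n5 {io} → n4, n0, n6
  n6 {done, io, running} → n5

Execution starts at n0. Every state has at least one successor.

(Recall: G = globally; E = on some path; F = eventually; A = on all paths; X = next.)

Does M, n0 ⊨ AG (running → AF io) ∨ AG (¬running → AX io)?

States satisfying running → AF io: {n1, n2, n4, n5, n6}.
States satisfying AG (running → AF io): ∅.
States satisfying ¬running → AX io: {n0, n3, n4, n6}.
States satisfying AG (¬running → AX io): {n0}.
States satisfying AG (running → AF io) ∨ AG (¬running → AX io): {n0}.
n0 ∈ Sat(AG (running → AF io) ∨ AG (¬running → AX io)).

Holds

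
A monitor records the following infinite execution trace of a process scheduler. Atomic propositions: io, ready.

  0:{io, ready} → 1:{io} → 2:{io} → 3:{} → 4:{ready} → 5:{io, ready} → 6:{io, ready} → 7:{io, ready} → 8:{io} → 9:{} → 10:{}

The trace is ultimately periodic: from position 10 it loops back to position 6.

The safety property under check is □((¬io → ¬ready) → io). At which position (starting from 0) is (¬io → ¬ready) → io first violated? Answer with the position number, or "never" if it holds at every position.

Check (¬io → ¬ready) → io at each position in order: 0 ✓, 1 ✓, 2 ✓.
At position 3 the labels are {}, so (¬io → ¬ready) → io is false there. This is the first violation.

3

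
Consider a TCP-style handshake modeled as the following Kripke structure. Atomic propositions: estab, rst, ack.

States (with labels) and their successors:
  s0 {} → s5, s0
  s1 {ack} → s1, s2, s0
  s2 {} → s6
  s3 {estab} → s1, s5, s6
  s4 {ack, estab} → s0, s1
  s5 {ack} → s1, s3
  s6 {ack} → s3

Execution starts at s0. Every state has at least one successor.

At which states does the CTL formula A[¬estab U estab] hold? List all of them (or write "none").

States satisfying ¬estab: {s0, s1, s2, s5, s6}.
States satisfying estab: {s3, s4}.
States satisfying A[¬estab U estab]: {s2, s3, s4, s6}.

{s2, s3, s4, s6}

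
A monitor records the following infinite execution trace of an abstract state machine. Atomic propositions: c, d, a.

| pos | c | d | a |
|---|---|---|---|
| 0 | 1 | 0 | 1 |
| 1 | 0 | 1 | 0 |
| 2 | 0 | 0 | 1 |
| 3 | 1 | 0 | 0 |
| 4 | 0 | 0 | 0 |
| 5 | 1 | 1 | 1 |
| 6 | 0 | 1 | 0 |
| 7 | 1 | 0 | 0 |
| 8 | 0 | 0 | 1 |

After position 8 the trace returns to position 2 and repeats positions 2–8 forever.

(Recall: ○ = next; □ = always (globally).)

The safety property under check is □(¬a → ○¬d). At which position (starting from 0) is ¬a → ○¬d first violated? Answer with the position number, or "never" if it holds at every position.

4

Check ¬a → ○¬d at each position in order: 0 ✓, 1 ✓, 2 ✓, 3 ✓.
At position 4 the labels are {} and the next position 5 has {a, c, d}, so ¬a → ○¬d is false there. This is the first violation.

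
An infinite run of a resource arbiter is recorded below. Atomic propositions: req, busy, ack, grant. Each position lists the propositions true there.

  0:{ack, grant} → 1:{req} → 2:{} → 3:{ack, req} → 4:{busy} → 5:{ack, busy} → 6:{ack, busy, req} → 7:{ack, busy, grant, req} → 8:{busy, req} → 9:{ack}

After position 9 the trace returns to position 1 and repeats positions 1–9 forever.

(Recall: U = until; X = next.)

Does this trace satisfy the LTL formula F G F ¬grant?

Holds

G F ¬grant holds at position 0, which is reachable from 0, so F G F ¬grant holds.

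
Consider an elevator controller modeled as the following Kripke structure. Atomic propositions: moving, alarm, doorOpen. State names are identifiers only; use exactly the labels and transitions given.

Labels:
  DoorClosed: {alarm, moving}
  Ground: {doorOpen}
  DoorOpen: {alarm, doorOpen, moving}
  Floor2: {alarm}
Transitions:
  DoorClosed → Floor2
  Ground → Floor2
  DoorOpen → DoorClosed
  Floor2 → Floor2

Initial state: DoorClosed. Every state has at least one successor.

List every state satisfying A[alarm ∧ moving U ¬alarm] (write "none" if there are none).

{Ground}

States satisfying alarm ∧ moving: {DoorClosed, DoorOpen}.
States satisfying ¬alarm: {Ground}.
States satisfying A[alarm ∧ moving U ¬alarm]: {Ground}.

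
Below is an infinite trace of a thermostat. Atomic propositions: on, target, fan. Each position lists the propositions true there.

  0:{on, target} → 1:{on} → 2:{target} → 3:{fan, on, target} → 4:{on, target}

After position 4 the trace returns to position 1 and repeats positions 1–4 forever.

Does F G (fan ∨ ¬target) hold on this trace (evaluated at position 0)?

Does not hold

G (fan ∨ ¬target) is false at every position 0..4, so it never becomes true and F G (fan ∨ ¬target) fails.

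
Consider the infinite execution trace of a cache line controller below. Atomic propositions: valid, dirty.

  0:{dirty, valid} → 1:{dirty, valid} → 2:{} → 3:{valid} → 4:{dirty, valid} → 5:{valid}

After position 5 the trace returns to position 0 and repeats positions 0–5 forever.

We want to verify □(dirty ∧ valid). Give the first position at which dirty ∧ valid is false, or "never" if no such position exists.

2

Check dirty ∧ valid at each position in order: 0 ✓, 1 ✓.
At position 2 the labels are {}, so dirty ∧ valid is false there. This is the first violation.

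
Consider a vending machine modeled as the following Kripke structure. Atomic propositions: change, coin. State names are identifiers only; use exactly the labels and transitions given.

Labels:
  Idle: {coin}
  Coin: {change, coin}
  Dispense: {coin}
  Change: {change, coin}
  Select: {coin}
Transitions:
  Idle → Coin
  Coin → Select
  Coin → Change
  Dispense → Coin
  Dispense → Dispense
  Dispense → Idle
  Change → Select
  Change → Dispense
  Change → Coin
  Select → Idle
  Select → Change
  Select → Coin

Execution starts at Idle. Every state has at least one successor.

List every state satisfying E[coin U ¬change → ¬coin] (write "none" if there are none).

States satisfying coin: {Idle, Coin, Dispense, Change, Select}.
States satisfying ¬change → ¬coin: {Coin, Change}.
States satisfying E[coin U ¬change → ¬coin]: {Idle, Coin, Dispense, Change, Select}.

{Idle, Coin, Dispense, Change, Select}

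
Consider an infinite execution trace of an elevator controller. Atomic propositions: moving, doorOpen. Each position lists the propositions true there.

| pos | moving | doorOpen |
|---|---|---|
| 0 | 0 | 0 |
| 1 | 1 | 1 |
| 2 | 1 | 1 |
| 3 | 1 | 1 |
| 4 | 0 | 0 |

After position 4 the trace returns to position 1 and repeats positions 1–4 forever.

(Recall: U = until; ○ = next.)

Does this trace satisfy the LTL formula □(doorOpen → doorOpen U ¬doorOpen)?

Satisfied

doorOpen → doorOpen U ¬doorOpen holds at every position 0..4, and those are all positions ever visited, so □(doorOpen → doorOpen U ¬doorOpen) holds.
Positions where doorOpen holds: 1, 2, 3.
Check doorOpen U ¬doorOpen at each: 1→ok, 2→ok, 3→ok.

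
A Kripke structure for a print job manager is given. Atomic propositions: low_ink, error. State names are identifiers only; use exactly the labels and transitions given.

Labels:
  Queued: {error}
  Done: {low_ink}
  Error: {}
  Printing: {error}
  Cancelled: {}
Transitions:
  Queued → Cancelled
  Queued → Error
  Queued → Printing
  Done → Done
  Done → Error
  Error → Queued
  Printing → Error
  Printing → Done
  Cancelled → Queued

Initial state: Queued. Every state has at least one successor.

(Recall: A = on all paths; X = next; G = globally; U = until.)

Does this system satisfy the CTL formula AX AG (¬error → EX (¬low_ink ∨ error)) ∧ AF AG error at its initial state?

States satisfying AG (¬error → EX (¬low_ink ∨ error)): {Queued, Done, Error, Printing, Cancelled}.
States satisfying AX AG (¬error → EX (¬low_ink ∨ error)): {Queued, Done, Error, Printing, Cancelled}.
States satisfying AG error: ∅.
States satisfying AF AG error: ∅.
States satisfying AX AG (¬error → EX (¬low_ink ∨ error)) ∧ AF AG error: ∅.
Queued ∉ Sat(AX AG (¬error → EX (¬low_ink ∨ error)) ∧ AF AG error).

Violated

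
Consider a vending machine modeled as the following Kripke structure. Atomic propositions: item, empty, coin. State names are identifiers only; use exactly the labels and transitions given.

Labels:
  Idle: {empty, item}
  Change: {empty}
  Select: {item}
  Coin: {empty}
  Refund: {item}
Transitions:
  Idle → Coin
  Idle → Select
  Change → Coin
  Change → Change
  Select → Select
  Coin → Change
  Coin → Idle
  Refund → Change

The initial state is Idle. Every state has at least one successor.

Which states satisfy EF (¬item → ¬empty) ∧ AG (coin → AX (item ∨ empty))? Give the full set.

{Idle, Change, Select, Coin, Refund}

States satisfying ¬item → ¬empty: {Idle, Select, Refund}.
States satisfying EF (¬item → ¬empty): {Idle, Change, Select, Coin, Refund}.
States satisfying coin → AX (item ∨ empty): {Idle, Change, Select, Coin, Refund}.
States satisfying AG (coin → AX (item ∨ empty)): {Idle, Change, Select, Coin, Refund}.
States satisfying EF (¬item → ¬empty) ∧ AG (coin → AX (item ∨ empty)): {Idle, Change, Select, Coin, Refund}.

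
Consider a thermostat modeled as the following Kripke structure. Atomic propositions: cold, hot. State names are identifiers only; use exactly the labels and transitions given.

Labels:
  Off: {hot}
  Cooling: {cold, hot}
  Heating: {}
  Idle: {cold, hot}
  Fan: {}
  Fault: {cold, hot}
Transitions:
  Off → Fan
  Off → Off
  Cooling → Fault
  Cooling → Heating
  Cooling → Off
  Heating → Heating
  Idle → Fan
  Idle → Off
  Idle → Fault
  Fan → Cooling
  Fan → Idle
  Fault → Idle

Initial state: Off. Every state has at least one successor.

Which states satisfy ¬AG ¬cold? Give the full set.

{Off, Cooling, Idle, Fan, Fault}

States satisfying ¬cold: {Off, Heating, Fan}.
States satisfying AG ¬cold: {Heating}.
States satisfying ¬AG ¬cold: {Off, Cooling, Idle, Fan, Fault}.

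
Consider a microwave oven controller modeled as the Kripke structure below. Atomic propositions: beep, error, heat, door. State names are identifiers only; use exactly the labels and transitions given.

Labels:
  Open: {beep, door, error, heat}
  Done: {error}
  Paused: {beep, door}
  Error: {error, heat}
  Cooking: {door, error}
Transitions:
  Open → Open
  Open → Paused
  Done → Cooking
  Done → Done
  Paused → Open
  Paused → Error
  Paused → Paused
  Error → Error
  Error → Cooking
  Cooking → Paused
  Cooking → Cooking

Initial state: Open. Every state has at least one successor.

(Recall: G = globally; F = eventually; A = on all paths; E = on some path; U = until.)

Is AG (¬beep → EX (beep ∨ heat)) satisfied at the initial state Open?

States satisfying ¬beep → EX (beep ∨ heat): {Open, Paused, Error, Cooking}.
States satisfying AG (¬beep → EX (beep ∨ heat)): {Open, Paused, Error, Cooking}.
Every state reachable from Open satisfies ¬beep → EX (beep ∨ heat).
Open ∈ Sat(AG (¬beep → EX (beep ∨ heat))).

Satisfied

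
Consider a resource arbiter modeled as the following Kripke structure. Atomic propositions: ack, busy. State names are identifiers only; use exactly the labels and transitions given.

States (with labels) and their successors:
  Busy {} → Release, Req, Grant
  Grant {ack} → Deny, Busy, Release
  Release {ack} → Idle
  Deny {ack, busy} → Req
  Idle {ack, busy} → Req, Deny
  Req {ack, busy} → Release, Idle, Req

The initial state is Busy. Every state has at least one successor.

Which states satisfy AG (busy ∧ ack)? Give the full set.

none

States satisfying busy ∧ ack: {Deny, Idle, Req}.
States satisfying AG (busy ∧ ack): ∅.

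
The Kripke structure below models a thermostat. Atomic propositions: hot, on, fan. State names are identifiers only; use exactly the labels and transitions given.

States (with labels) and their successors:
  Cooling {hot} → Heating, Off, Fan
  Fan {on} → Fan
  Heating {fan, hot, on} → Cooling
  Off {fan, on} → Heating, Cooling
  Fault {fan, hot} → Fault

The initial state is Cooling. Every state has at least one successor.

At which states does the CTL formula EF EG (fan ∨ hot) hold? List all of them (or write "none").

{Cooling, Heating, Off, Fault}

States satisfying EG (fan ∨ hot): {Cooling, Heating, Off, Fault}.
States satisfying EF EG (fan ∨ hot): {Cooling, Heating, Off, Fault}.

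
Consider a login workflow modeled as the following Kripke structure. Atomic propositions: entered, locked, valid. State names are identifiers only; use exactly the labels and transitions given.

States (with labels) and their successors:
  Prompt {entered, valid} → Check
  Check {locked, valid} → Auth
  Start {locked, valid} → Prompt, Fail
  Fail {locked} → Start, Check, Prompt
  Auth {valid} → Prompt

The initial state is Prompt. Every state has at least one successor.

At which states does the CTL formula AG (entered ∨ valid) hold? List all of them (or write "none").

States satisfying entered ∨ valid: {Prompt, Check, Start, Auth}.
States satisfying AG (entered ∨ valid): {Prompt, Check, Auth}.

{Prompt, Check, Auth}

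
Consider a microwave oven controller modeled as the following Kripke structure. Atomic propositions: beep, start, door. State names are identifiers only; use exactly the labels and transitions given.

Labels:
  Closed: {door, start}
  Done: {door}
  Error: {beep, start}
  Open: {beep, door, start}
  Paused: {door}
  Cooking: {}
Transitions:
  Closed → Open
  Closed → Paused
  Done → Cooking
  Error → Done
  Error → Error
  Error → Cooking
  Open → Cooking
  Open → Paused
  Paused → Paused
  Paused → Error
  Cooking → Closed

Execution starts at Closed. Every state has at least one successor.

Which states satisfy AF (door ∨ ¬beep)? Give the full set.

{Closed, Done, Open, Paused, Cooking}

States satisfying door ∨ ¬beep: {Closed, Done, Open, Paused, Cooking}.
States satisfying AF (door ∨ ¬beep): {Closed, Done, Open, Paused, Cooking}.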